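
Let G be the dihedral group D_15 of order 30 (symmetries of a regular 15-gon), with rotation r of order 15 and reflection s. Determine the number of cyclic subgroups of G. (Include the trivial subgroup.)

19

Group the elements of G by the cyclic subgroup they generate; each cyclic subgroup of order d accounts for φ(d) elements.
Cyclic subgroups by order — order 1: 1; order 2: 15; order 3: 1; order 5: 1; order 15: 1.
Total: 19.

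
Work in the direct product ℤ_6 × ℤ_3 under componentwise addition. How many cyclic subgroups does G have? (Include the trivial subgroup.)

A cyclic subgroup of order d is generated by each of its φ(d) elements of order d, so the cyclic subgroups of order d number (#elements of order d)/φ(d).
Cyclic subgroups by order — order 1: 1; order 2: 1; order 3: 4; order 6: 4.
Total: 10.

10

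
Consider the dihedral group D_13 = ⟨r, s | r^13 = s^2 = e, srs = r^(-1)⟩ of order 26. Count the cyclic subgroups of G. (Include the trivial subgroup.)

A cyclic subgroup of order d is generated by each of its φ(d) elements of order d, so the cyclic subgroups of order d number (#elements of order d)/φ(d).
Cyclic subgroups by order — order 1: 1; order 2: 13; order 13: 1.
Total: 15.

15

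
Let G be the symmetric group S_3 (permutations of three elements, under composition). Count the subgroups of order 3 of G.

1

|G| = 6 and 3 | 6, so subgroups of order 3 are possible by Lagrange.
The subgroups of order 3 are: {e, (1 2 3), (1 3 2)}.
So G has 1 subgroup of order 3.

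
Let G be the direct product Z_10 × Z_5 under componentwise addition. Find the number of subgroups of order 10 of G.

6

|G| = 50 and 10 | 50, so subgroups of order 10 are possible by Lagrange.
The subgroups of order 10 are: {(0,0), (0,1), (0,2), (0,3), (0,4), (5,0), (5,1), (5,2), (5,3), (5,4)}; {(0,0), (1,0), (2,0), (3,0), (4,0), (5,0), (6,0), (7,0), (8,0), (9,0)}; {(0,0), (1,1), (2,2), (3,3), (4,4), (5,0), (6,1), (7,2), (8,3), (9,4)}; {(0,0), (1,2), (2,4), (3,1), (4,3), (5,0), (6,2), (7,4), (8,1), (9,3)}; … (6 in all).
So G has 6 subgroups of order 10.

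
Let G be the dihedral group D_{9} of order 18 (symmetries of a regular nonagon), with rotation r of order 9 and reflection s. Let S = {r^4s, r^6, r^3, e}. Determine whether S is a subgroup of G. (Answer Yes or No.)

|S| = 4 does not divide |G| = 18, so by Lagrange S is not a subgroup.

No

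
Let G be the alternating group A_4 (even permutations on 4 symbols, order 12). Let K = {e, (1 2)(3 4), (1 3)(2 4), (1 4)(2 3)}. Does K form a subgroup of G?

|K| = 4 divides |G| = 12, consistent with Lagrange.
K contains the identity, every element's inverse is in K, and K is closed under ∘: it is a subgroup.

Yes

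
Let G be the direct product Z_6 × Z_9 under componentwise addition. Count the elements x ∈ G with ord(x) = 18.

An element (a,b) has order lcm(ord(a), ord(b)); count pairs with lcm equal to 18.
Enumerating gives 18 such elements.

18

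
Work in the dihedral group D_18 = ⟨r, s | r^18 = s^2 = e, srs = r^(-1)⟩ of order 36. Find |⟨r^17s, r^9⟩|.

4

|⟨r^17s⟩| = 2 and |⟨r^9⟩| = 2, so |H| is a multiple of lcm(2, 2) = 2 and divides |G| = 36.
Closing under the operation: H = {e, r^9, r^8s, r^17s}, so |H| = 4.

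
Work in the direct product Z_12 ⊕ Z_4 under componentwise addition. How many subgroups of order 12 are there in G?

7

|G| = 48 and 12 | 48, so subgroups of order 12 are possible by Lagrange.
The subgroups of order 12 are: {(0,0), (0,1), (0,2), (0,3), (4,0), (4,1), (4,2), (4,3), (8,0), (8,1), (8,2), (8,3)}; {(0,0), (0,2), (2,0), (2,2), (4,0), (4,2), (6,0), (6,2), (8,0), (8,2), (10,0), (10,2)}; {(0,0), (0,2), (2,1), (2,3), (4,0), (4,2), (6,1), (6,3), (8,0), (8,2), (10,1), (10,3)}; {(0,0), (1,0), (2,0), (3,0), (4,0), (5,0), (6,0), (7,0), (8,0), (9,0), (10,0), (11,0)}; … (7 in all).
So G has 7 subgroups of order 12.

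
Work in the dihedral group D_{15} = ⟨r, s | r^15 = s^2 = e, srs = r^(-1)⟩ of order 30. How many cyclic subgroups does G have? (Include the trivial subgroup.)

Each element a generates a cyclic subgroup ⟨a⟩; distinct elements may generate the same one (a cyclic group of order d has φ(d) generators).
Cyclic subgroups by order — order 1: 1; order 2: 15; order 3: 1; order 5: 1; order 15: 1.
Total: 19.

19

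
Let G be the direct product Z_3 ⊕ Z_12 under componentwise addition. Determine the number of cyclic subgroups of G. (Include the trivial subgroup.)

Each element a generates a cyclic subgroup ⟨a⟩; distinct elements may generate the same one (a cyclic group of order d has φ(d) generators).
Cyclic subgroups by order — order 1: 1; order 2: 1; order 3: 4; order 4: 1; order 6: 4; order 12: 4.
Total: 15.

15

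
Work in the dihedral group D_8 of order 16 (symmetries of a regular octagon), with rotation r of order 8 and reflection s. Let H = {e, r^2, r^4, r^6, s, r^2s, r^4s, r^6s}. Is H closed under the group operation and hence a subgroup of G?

Yes

|H| = 8 divides |G| = 16, consistent with Lagrange.
H contains the identity, every element's inverse is in H, and H is closed under ·: it is a subgroup.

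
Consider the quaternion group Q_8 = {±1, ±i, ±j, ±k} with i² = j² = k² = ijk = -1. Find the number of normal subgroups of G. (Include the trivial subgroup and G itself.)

6

G has 6 subgroups. Checking conjugation-invariance by order — order 1: 1/1 normal; order 2: 1/1 normal; order 4: 3/3 normal; order 8: 1/1 normal.
Total normal subgroups: 6.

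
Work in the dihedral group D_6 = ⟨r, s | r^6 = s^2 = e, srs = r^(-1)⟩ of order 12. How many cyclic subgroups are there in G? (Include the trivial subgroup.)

Each element a generates a cyclic subgroup ⟨a⟩; distinct elements may generate the same one (a cyclic group of order d has φ(d) generators).
Cyclic subgroups by order — order 1: 1; order 2: 7; order 3: 1; order 6: 1.
Total: 10.

10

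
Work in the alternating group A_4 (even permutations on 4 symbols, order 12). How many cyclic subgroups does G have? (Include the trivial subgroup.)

Group the elements of G by the cyclic subgroup they generate; each cyclic subgroup of order d accounts for φ(d) elements.
Cyclic subgroups by order — order 1: 1; order 2: 3; order 3: 4.
Total: 8.

8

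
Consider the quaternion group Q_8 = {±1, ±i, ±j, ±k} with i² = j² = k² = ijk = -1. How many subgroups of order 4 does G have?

|G| = 8 and 4 | 8, so subgroups of order 4 are possible by Lagrange.
The subgroups of order 4 are: {1, -1, i, -i}; {1, -1, j, -j}; {1, -1, k, -k}.
So G has 3 subgroups of order 4.

3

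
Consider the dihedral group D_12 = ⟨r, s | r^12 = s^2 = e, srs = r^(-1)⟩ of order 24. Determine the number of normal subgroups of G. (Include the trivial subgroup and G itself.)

9

G has 34 subgroups. Checking conjugation-invariance by order — order 1: 1/1 normal; order 2: 1/13 normal; order 3: 1/1 normal; order 4: 1/7 normal; order 6: 1/5 normal; order 8: 0/3 normal; order 12: 3/3 normal; order 24: 1/1 normal.
Total normal subgroups: 9.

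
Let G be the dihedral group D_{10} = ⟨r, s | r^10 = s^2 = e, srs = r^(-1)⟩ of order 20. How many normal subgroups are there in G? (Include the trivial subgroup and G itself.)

G has 22 subgroups. Checking conjugation-invariance by order — order 1: 1/1 normal; order 2: 1/11 normal; order 4: 0/5 normal; order 5: 1/1 normal; order 10: 3/3 normal; order 20: 1/1 normal.
Total normal subgroups: 7.

7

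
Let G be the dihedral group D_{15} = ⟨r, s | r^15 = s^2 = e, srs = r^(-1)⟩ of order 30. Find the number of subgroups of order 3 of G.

1

|G| = 30 and 3 | 30, so subgroups of order 3 are possible by Lagrange.
The subgroups of order 3 are: {e, r^5, r^10}.
So G has 1 subgroup of order 3.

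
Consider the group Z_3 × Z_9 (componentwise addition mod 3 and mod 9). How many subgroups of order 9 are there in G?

|G| = 27 and 9 | 27, so subgroups of order 9 are possible by Lagrange.
The subgroups of order 9 are: {(0,0), (0,1), (0,2), (0,3), (0,4), (0,5), (0,6), (0,7), (0,8)}; {(0,0), (0,3), (0,6), (1,0), (1,3), (1,6), (2,0), (2,3), (2,6)}; {(0,0), (0,3), (0,6), (1,1), (1,4), (1,7), (2,2), (2,5), (2,8)}; {(0,0), (0,3), (0,6), (1,2), (1,5), (1,8), (2,1), (2,4), (2,7)}.
So G has 4 subgroups of order 9.

4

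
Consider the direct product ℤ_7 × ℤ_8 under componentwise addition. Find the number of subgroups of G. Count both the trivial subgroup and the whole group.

8

|G| = 56, so by Lagrange every subgroup order divides 56. Divisors: 1, 2, 4, 7, 8, 14, 28, 56.
Subgroups by order — order 1: 1; order 2: 1; order 4: 1; order 7: 1; order 8: 1; order 14: 1; order 28: 1; order 56: 1.
Total: 1 + 1 + 1 + 1 + 1 + 1 + 1 + 1 = 8.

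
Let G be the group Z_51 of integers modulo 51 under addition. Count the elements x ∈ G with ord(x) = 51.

In a cyclic group of order 51, the number of elements of order d (for d | 51) is φ(d).
φ(51) = 32.

32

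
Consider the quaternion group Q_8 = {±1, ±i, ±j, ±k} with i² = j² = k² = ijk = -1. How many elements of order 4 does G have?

6

The elements of order 4 are: i, -i, j, -j, k, -k.
That's 6.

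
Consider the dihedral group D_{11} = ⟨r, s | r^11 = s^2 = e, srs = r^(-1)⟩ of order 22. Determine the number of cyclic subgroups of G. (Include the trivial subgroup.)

Each element a generates a cyclic subgroup ⟨a⟩; distinct elements may generate the same one (a cyclic group of order d has φ(d) generators).
Cyclic subgroups by order — order 1: 1; order 2: 11; order 11: 1.
Total: 13.

13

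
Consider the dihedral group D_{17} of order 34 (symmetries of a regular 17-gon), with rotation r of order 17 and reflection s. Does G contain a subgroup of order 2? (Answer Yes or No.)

Yes

2 | 34. A subgroup of order 2 is {e, r^10s}.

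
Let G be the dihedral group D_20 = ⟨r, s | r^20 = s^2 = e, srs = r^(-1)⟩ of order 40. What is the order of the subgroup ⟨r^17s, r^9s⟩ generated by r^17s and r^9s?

|⟨r^17s⟩| = 2 and |⟨r^9s⟩| = 2, so |H| is a multiple of lcm(2, 2) = 2 and divides |G| = 40.
Closing under the operation: H = {e, r^4, r^8, r^12, r^16, rs, r^5s, r^9s, r^13s, r^17s}, so |H| = 10.

10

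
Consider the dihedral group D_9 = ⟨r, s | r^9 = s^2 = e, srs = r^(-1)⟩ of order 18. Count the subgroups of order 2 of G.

9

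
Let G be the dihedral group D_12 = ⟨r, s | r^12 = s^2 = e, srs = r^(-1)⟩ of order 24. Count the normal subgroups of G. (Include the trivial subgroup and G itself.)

G has 34 subgroups. Checking conjugation-invariance by order — order 1: 1/1 normal; order 2: 1/13 normal; order 3: 1/1 normal; order 4: 1/7 normal; order 6: 1/5 normal; order 8: 0/3 normal; order 12: 3/3 normal; order 24: 1/1 normal.
Total normal subgroups: 9.

9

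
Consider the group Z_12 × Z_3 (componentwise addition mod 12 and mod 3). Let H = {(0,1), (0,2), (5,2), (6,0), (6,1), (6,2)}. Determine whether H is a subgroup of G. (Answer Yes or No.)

No

The identity (0,0) ∉ H, so H is not a subgroup.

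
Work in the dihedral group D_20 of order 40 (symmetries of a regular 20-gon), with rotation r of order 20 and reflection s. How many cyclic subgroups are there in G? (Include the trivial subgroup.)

26

Each element a generates a cyclic subgroup ⟨a⟩; distinct elements may generate the same one (a cyclic group of order d has φ(d) generators).
Cyclic subgroups by order — order 1: 1; order 2: 21; order 4: 1; order 5: 1; order 10: 1; order 20: 1.
Total: 26.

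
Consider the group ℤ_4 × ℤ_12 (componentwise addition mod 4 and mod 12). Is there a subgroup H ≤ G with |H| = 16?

16 | 48. A subgroup of order 16 is {(0,0), (0,3), (0,6), (0,9), (1,0), (1,3), (1,6), (1,9), (2,0), (2,3), (2,6), (2,9), (3,0), (3,3), (3,6), (3,9)}.

Yes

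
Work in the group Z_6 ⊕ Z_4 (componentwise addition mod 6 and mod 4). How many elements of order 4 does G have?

An element (a,b) has order lcm(ord(a), ord(b)); count pairs with lcm equal to 4.
Enumerating gives 4 such elements.

4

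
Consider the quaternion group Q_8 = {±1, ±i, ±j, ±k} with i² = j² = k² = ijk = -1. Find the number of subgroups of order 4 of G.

3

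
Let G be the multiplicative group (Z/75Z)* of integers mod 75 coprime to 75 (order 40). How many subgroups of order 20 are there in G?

|G| = 40 and 20 | 40, so subgroups of order 20 are possible by Lagrange.
The subgroups of order 20 are: {1, 4, 11, 14, 16, 19, 26, 29, 31, 34, 41, 44, 46, 49, 56, 59, 61, 64, 71, 74}; {1, 4, 7, 13, 16, 19, 22, 28, 31, 34, 37, 43, 46, 49, 52, 58, 61, 64, 67, 73}; {1, 2, 4, 8, 16, 17, 19, 23, 31, 32, 34, 38, 46, 47, 49, 53, 61, 62, 64, 68}.
So G has 3 subgroups of order 20.

3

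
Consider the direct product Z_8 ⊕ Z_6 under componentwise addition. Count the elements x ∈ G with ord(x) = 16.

0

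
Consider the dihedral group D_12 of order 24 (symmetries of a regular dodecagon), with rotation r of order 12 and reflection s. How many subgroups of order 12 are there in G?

|G| = 24 and 12 | 24, so subgroups of order 12 are possible by Lagrange.
The subgroups of order 12 are: {e, r, r^2, r^3, r^4, r^5, r^6, r^7, r^8, r^9, r^10, r^11}; {e, r^2, r^4, r^6, r^8, r^10, s, r^2s, r^4s, r^6s, r^8s, r^10s}; {e, r^2, r^4, r^6, r^8, r^10, rs, r^3s, r^5s, r^7s, r^9s, r^11s}.
So G has 3 subgroups of order 12.

3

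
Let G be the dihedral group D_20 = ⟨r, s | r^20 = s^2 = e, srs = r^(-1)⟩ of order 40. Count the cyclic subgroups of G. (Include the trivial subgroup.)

26

Group the elements of G by the cyclic subgroup they generate; each cyclic subgroup of order d accounts for φ(d) elements.
Cyclic subgroups by order — order 1: 1; order 2: 21; order 4: 1; order 5: 1; order 10: 1; order 20: 1.
Total: 26.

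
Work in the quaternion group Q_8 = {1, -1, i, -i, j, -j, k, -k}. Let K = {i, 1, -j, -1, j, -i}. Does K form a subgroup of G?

No

|K| = 6 does not divide |G| = 8, so by Lagrange K is not a subgroup.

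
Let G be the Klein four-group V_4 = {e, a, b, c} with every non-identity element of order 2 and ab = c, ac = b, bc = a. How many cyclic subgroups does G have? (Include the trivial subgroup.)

4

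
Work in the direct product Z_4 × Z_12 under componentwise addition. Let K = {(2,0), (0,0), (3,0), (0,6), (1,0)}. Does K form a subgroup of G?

|K| = 5 does not divide |G| = 48, so by Lagrange K is not a subgroup.

No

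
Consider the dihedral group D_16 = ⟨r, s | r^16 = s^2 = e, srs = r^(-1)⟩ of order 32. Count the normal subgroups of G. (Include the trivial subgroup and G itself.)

8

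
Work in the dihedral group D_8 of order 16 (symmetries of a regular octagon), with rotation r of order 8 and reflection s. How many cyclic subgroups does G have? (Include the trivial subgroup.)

Each element a generates a cyclic subgroup ⟨a⟩; distinct elements may generate the same one (a cyclic group of order d has φ(d) generators).
Cyclic subgroups by order — order 1: 1; order 2: 9; order 4: 1; order 8: 1.
Total: 12.

12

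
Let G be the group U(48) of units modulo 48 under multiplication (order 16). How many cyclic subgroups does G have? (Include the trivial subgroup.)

Group the elements of G by the cyclic subgroup they generate; each cyclic subgroup of order d accounts for φ(d) elements.
Cyclic subgroups by order — order 1: 1; order 2: 7; order 4: 4.
Total: 12.

12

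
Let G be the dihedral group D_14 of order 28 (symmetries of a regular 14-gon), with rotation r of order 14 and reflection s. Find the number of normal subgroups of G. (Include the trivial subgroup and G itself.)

7

G has 28 subgroups. Checking conjugation-invariance by order — order 1: 1/1 normal; order 2: 1/15 normal; order 4: 0/7 normal; order 7: 1/1 normal; order 14: 3/3 normal; order 28: 1/1 normal.
Total normal subgroups: 7.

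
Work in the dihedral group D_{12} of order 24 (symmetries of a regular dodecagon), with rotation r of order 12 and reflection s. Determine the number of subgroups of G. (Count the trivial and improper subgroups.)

34

|G| = 24, so by Lagrange every subgroup order divides 24. Divisors: 1, 2, 3, 4, 6, 8, 12, 24.
Subgroups by order — order 1: 1; order 2: 13; order 3: 1; order 4: 7; order 6: 5; order 8: 3; order 12: 3; order 24: 1.
Total: 1 + 13 + 1 + 7 + 5 + 3 + 3 + 1 = 34.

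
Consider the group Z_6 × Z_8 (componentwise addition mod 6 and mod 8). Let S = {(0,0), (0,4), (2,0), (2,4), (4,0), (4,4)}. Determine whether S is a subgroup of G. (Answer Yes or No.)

|S| = 6 divides |G| = 48, consistent with Lagrange.
S contains the identity, every element's inverse is in S, and S is closed under +: it is a subgroup.
In fact S = ⟨(4,4)⟩.

Yes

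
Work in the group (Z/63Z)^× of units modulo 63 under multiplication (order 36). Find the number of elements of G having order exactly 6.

Enumerating element orders in G gives 24 elements of order 6.

24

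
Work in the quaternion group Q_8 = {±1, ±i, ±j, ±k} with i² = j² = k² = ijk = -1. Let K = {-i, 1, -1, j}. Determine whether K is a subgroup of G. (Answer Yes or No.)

-i ∈ K but its inverse i ∉ K, so K is not a subgroup.

No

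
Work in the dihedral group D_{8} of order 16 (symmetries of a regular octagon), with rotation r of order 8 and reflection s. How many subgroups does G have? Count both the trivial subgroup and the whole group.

19

|G| = 16, so by Lagrange every subgroup order divides 16. Divisors: 1, 2, 4, 8, 16.
Subgroups by order — order 1: 1; order 2: 9; order 4: 5; order 8: 3; order 16: 1.
Total: 1 + 9 + 5 + 3 + 1 = 19.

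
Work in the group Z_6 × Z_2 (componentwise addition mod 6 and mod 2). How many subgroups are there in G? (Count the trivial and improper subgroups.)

10

|G| = 12, so by Lagrange every subgroup order divides 12. Divisors: 1, 2, 3, 4, 6, 12.
Subgroups by order — order 1: 1; order 2: 3; order 3: 1; order 4: 1; order 6: 3; order 12: 1.
Total: 1 + 3 + 1 + 1 + 3 + 1 = 10.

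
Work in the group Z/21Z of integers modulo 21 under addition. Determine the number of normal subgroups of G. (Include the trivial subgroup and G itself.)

4

G is abelian, so every subgroup is normal.
G has 4 subgroups in total, hence 4 normal subgroups.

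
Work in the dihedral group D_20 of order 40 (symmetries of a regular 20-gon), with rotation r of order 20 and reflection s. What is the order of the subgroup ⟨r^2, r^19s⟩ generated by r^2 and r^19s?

|⟨r^2⟩| = 10 and |⟨r^19s⟩| = 2, so |H| is a multiple of lcm(10, 2) = 10 and divides |G| = 40.
Closing under the operation: H = {e, r^2, r^4, r^6, r^8, r^10, r^12, r^14, r^16, r^18, rs, r^3s, r^5s, r^7s, r^9s, r^11s, r^13s, r^15s, r^17s, r^19s}, so |H| = 20.

20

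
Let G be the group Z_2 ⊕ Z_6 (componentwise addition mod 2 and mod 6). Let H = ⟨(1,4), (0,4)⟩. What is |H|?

|⟨(1,4)⟩| = 6 and |⟨(0,4)⟩| = 3, so |H| is a multiple of lcm(6, 3) = 6 and divides |G| = 12.
Closing under the operation: H = {(0,0), (0,2), (0,4), (1,0), (1,2), (1,4)}, so |H| = 6.

6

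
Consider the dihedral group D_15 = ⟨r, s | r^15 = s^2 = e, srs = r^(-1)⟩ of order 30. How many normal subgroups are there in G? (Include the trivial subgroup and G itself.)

G has 28 subgroups. Checking conjugation-invariance by order — order 1: 1/1 normal; order 2: 0/15 normal; order 3: 1/1 normal; order 5: 1/1 normal; order 6: 0/5 normal; order 10: 0/3 normal; order 15: 1/1 normal; order 30: 1/1 normal.
Total normal subgroups: 5.

5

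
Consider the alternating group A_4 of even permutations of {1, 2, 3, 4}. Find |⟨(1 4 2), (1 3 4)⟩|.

|⟨(1 4 2)⟩| = 3 and |⟨(1 3 4)⟩| = 3, so |H| is a multiple of lcm(3, 3) = 3 and divides |G| = 12.
Closing {(1 4 2), (1 3 4)} under the group operation gives all of G, so |H| = 12.

12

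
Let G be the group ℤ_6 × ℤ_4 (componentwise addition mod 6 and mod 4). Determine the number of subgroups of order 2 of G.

3

|G| = 24 and 2 | 24, so subgroups of order 2 are possible by Lagrange.
The subgroups of order 2 are: {(0,0), (0,2)}; {(0,0), (3,0)}; {(0,0), (3,2)}.
So G has 3 subgroups of order 2.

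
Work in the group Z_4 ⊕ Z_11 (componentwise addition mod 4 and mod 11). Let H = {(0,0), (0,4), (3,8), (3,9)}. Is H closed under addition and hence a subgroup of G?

(3,8) ∈ H but its inverse (1,3) ∉ H, so H is not a subgroup.

No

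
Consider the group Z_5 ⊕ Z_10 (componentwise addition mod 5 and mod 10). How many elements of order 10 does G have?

24

An element (a,b) has order lcm(ord(a), ord(b)); count pairs with lcm equal to 10.
Enumerating gives 24 such elements.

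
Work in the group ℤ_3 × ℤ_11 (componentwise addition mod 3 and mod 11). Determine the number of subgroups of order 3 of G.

1

|G| = 33 and 3 | 33, so subgroups of order 3 are possible by Lagrange.
The subgroups of order 3 are: {(0,0), (1,0), (2,0)}.
So G has 1 subgroup of order 3.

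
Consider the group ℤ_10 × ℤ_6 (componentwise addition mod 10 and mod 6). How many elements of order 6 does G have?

An element (a,b) has order lcm(ord(a), ord(b)); count pairs with lcm equal to 6.
Enumerating gives 6 such elements.

6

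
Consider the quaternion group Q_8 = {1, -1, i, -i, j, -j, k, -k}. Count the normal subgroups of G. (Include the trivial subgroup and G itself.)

G has 6 subgroups. Checking conjugation-invariance by order — order 1: 1/1 normal; order 2: 1/1 normal; order 4: 3/3 normal; order 8: 1/1 normal.
Total normal subgroups: 6.

6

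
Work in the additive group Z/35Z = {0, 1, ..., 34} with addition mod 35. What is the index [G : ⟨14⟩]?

|⟨14⟩| = 5 and |G| = 35.
By Lagrange, [G : H] = |G|/|H| = 35/5 = 7.

7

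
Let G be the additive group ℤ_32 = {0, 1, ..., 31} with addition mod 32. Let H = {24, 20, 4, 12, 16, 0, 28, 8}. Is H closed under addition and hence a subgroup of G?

|H| = 8 divides |G| = 32, consistent with Lagrange.
H contains the identity, every element's inverse is in H, and H is closed under +: it is a subgroup.
In fact H = ⟨4⟩.

Yes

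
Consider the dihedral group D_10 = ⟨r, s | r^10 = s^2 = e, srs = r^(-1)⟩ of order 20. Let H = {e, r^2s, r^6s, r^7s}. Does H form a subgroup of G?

No

Closure fails: r^7s · r^2s = r^5 ∉ H. So H is not a subgroup.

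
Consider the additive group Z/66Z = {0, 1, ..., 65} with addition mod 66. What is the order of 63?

22

In Z/66Z, the order of an element a is n/gcd(a, n).
gcd(63, 66) = 3, so |⟨63⟩| = 66/3 = 22.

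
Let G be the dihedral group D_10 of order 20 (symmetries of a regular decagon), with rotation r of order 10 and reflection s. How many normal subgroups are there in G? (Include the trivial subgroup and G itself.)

G has 22 subgroups. Checking conjugation-invariance by order — order 1: 1/1 normal; order 2: 1/11 normal; order 4: 0/5 normal; order 5: 1/1 normal; order 10: 3/3 normal; order 20: 1/1 normal.
Total normal subgroups: 7.

7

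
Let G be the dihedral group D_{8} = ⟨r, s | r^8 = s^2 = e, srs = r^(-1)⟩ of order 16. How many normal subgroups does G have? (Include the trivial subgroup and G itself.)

G has 19 subgroups. Checking conjugation-invariance by order — order 1: 1/1 normal; order 2: 1/9 normal; order 4: 1/5 normal; order 8: 3/3 normal; order 16: 1/1 normal.
Total normal subgroups: 7.

7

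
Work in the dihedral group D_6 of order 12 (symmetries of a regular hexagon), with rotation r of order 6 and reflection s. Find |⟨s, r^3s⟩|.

|⟨s⟩| = 2 and |⟨r^3s⟩| = 2, so |H| is a multiple of lcm(2, 2) = 2 and divides |G| = 12.
Closing under the operation: H = {e, r^3, s, r^3s}, so |H| = 4.

4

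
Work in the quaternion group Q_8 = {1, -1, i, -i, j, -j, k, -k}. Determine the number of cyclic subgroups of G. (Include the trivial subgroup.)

Group the elements of G by the cyclic subgroup they generate; each cyclic subgroup of order d accounts for φ(d) elements.
Cyclic subgroups by order — order 1: 1; order 2: 1; order 4: 3.
Total: 5.

5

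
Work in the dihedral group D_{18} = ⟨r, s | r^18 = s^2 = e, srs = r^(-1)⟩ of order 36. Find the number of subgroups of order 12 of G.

|G| = 36 and 12 | 36, so subgroups of order 12 are possible by Lagrange.
The subgroups of order 12 are: {e, r^3, r^6, r^9, r^12, r^15, rs, r^4s, r^7s, r^10s, r^13s, r^16s}; {e, r^3, r^6, r^9, r^12, r^15, r^2s, r^5s, r^8s, r^11s, r^14s, r^17s}; {e, r^3, r^6, r^9, r^12, r^15, s, r^3s, r^6s, r^9s, r^12s, r^15s}.
So G has 3 subgroups of order 12.

3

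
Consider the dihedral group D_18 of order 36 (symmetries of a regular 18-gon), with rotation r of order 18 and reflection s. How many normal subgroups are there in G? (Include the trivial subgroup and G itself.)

G has 45 subgroups. Checking conjugation-invariance by order — order 1: 1/1 normal; order 2: 1/19 normal; order 3: 1/1 normal; order 4: 0/9 normal; order 6: 1/7 normal; order 9: 1/1 normal; order 12: 0/3 normal; order 18: 3/3 normal; order 36: 1/1 normal.
Total normal subgroups: 9.

9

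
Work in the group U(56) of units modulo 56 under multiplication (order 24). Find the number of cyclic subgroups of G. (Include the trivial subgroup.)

Group the elements of G by the cyclic subgroup they generate; each cyclic subgroup of order d accounts for φ(d) elements.
Cyclic subgroups by order — order 1: 1; order 2: 7; order 3: 1; order 6: 7.
Total: 16.

16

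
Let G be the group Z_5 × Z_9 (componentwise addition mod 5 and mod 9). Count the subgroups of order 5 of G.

|G| = 45 and 5 | 45, so subgroups of order 5 are possible by Lagrange.
The subgroups of order 5 are: {(0,0), (1,0), (2,0), (3,0), (4,0)}.
So G has 1 subgroup of order 5.

1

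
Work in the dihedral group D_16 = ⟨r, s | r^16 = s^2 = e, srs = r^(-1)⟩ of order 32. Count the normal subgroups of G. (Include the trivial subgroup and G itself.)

G has 36 subgroups. Checking conjugation-invariance by order — order 1: 1/1 normal; order 2: 1/17 normal; order 4: 1/9 normal; order 8: 1/5 normal; order 16: 3/3 normal; order 32: 1/1 normal.
Total normal subgroups: 8.

8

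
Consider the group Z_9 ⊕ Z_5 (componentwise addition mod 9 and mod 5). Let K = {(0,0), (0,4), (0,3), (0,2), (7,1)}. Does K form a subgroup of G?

No

(0,4) ∈ K but its inverse (0,1) ∉ K, so K is not a subgroup.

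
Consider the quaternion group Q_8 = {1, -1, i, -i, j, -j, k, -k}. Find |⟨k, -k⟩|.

|⟨k⟩| = 4 and |⟨-k⟩| = 4, so |H| is a multiple of lcm(4, 4) = 4 and divides |G| = 8.
Closing under the operation: H = {1, -1, k, -k}, so |H| = 4.

4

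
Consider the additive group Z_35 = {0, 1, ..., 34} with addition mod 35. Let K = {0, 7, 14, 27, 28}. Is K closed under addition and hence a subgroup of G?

27 ∈ K but its inverse 8 ∉ K, so K is not a subgroup.

No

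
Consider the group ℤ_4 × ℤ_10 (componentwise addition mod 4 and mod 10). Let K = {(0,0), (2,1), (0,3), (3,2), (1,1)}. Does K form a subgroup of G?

No

(2,1) ∈ K but its inverse (2,9) ∉ K, so K is not a subgroup.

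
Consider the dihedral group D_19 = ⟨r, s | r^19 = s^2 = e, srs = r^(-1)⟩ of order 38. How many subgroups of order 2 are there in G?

19

|G| = 38 and 2 | 38, so subgroups of order 2 are possible by Lagrange.
The subgroups of order 2 are: {e, r^10s}; {e, r^11s}; {e, r^12s}; {e, r^13s}; … (19 in all).
So G has 19 subgroups of order 2.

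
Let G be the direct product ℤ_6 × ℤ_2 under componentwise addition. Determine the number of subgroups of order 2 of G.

3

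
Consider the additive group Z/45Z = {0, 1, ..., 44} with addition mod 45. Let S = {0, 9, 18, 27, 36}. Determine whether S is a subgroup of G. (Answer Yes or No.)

|S| = 5 divides |G| = 45, consistent with Lagrange.
S contains the identity, every element's inverse is in S, and S is closed under +: it is a subgroup.
In fact S = ⟨18⟩.

Yes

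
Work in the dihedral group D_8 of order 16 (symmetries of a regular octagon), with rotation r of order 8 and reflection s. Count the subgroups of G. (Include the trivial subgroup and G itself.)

19

|G| = 16, so by Lagrange every subgroup order divides 16. Divisors: 1, 2, 4, 8, 16.
Subgroups by order — order 1: 1; order 2: 9; order 4: 5; order 8: 3; order 16: 1.
Total: 1 + 9 + 5 + 3 + 1 = 19.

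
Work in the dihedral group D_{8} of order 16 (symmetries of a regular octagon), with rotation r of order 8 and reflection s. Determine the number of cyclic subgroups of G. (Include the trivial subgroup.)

12

Group the elements of G by the cyclic subgroup they generate; each cyclic subgroup of order d accounts for φ(d) elements.
Cyclic subgroups by order — order 1: 1; order 2: 9; order 4: 1; order 8: 1.
Total: 12.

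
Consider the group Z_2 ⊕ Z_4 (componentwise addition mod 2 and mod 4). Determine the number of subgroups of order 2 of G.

|G| = 8 and 2 | 8, so subgroups of order 2 are possible by Lagrange.
The subgroups of order 2 are: {(0,0), (0,2)}; {(0,0), (1,0)}; {(0,0), (1,2)}.
So G has 3 subgroups of order 2.

3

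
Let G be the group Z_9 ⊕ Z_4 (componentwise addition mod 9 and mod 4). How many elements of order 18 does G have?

An element (a,b) has order lcm(ord(a), ord(b)); count pairs with lcm equal to 18.
Enumerating gives 6 such elements.

6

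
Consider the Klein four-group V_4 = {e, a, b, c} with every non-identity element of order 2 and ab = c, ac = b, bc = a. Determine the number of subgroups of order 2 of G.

3

|G| = 4 and 2 | 4, so subgroups of order 2 are possible by Lagrange.
The subgroups of order 2 are: {e, a}; {e, b}; {e, c}.
So G has 3 subgroups of order 2.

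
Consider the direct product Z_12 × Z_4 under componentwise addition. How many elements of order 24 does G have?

0

An element (a,b) has order lcm(ord(a), ord(b)); count pairs with lcm equal to 24.
Enumerating gives 0 such elements.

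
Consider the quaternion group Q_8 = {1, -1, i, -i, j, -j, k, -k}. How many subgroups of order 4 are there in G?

3

|G| = 8 and 4 | 8, so subgroups of order 4 are possible by Lagrange.
The subgroups of order 4 are: {1, -1, i, -i}; {1, -1, j, -j}; {1, -1, k, -k}.
So G has 3 subgroups of order 4.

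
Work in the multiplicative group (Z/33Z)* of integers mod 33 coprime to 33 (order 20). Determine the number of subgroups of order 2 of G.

3

|G| = 20 and 2 | 20, so subgroups of order 2 are possible by Lagrange.
The subgroups of order 2 are: {1, 10}; {1, 23}; {1, 32}.
So G has 3 subgroups of order 2.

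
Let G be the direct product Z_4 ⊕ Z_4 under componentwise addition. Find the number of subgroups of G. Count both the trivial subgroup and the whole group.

15

|G| = 16, so by Lagrange every subgroup order divides 16. Divisors: 1, 2, 4, 8, 16.
Subgroups by order — order 1: 1; order 2: 3; order 4: 7; order 8: 3; order 16: 1.
Total: 1 + 3 + 7 + 3 + 1 = 15.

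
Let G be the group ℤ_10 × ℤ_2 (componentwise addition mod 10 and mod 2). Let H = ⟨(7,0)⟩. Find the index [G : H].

|⟨(7,0)⟩| = 10 and |G| = 20.
By Lagrange, [G : H] = |G|/|H| = 20/10 = 2.

2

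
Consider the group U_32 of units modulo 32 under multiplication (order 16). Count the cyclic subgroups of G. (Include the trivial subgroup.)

8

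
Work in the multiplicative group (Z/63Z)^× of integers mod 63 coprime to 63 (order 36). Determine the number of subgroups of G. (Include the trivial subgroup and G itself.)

30

|G| = 36, so by Lagrange every subgroup order divides 36. Divisors: 1, 2, 3, 4, 6, 9, 12, 18, 36.
Subgroups by order — order 1: 1; order 2: 3; order 3: 4; order 4: 1; order 6: 12; order 9: 1; order 12: 4; order 18: 3; order 36: 1.
Total: 1 + 3 + 4 + 1 + 12 + 1 + 4 + 3 + 1 = 30.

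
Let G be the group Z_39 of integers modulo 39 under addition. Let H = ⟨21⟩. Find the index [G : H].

3

|⟨21⟩| = 13 and |G| = 39.
By Lagrange, [G : H] = |G|/|H| = 39/13 = 3.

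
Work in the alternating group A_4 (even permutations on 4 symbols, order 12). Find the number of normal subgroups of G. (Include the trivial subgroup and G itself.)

3

G has 10 subgroups. Checking conjugation-invariance by order — order 1: 1/1 normal; order 2: 0/3 normal; order 3: 0/4 normal; order 4: 1/1 normal; order 12: 1/1 normal.
Total normal subgroups: 3.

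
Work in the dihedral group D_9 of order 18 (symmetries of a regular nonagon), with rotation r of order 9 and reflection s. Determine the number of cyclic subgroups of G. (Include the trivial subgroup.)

12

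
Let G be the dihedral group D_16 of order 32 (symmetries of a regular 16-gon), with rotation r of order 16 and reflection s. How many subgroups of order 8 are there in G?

|G| = 32 and 8 | 32, so subgroups of order 8 are possible by Lagrange.
The subgroups of order 8 are: {e, r^2, r^4, r^6, r^8, r^10, r^12, r^14}; {e, r^4, r^8, r^12, r^2s, r^6s, r^10s, r^14s}; {e, r^4, r^8, r^12, r^3s, r^7s, r^11s, r^15s}; {e, r^4, r^8, r^12, s, r^4s, r^8s, r^12s}; … (5 in all).
So G has 5 subgroups of order 8.

5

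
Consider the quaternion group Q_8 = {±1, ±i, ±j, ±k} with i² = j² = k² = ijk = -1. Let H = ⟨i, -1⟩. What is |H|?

|⟨i⟩| = 4 and |⟨-1⟩| = 2, so |H| is a multiple of lcm(4, 2) = 4 and divides |G| = 8.
Closing under the operation: H = {1, -1, i, -i}, so |H| = 4.

4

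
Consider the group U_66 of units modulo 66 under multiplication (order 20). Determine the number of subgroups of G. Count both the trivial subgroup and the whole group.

|G| = 20, so by Lagrange every subgroup order divides 20. Divisors: 1, 2, 4, 5, 10, 20.
Subgroups by order — order 1: 1; order 2: 3; order 4: 1; order 5: 1; order 10: 3; order 20: 1.
Total: 1 + 3 + 1 + 1 + 3 + 1 = 10.

10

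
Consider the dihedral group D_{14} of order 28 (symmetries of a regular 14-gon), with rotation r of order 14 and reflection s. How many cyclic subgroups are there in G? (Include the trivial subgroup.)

18

Group the elements of G by the cyclic subgroup they generate; each cyclic subgroup of order d accounts for φ(d) elements.
Cyclic subgroups by order — order 1: 1; order 2: 15; order 7: 1; order 14: 1.
Total: 18.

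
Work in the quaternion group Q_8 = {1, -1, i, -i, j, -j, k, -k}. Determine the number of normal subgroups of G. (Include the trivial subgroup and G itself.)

6

G has 6 subgroups. Checking conjugation-invariance by order — order 1: 1/1 normal; order 2: 1/1 normal; order 4: 3/3 normal; order 8: 1/1 normal.
Total normal subgroups: 6.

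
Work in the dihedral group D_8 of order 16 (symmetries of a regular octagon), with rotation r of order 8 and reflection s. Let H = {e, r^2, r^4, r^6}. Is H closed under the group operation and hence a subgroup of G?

|H| = 4 divides |G| = 16, consistent with Lagrange.
H contains the identity, every element's inverse is in H, and H is closed under ·: it is a subgroup.
In fact H = ⟨r^6⟩.

Yes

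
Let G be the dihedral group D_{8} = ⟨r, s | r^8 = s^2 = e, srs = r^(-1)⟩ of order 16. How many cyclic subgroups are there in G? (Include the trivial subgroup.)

12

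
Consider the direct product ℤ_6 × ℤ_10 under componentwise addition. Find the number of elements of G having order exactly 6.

An element (a,b) has order lcm(ord(a), ord(b)); count pairs with lcm equal to 6.
Enumerating gives 6 such elements.

6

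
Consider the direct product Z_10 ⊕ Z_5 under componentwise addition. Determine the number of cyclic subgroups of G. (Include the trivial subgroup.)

14

Group the elements of G by the cyclic subgroup they generate; each cyclic subgroup of order d accounts for φ(d) elements.
Cyclic subgroups by order — order 1: 1; order 2: 1; order 5: 6; order 10: 6.
Total: 14.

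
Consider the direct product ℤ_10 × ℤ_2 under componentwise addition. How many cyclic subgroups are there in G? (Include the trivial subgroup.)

8

Group the elements of G by the cyclic subgroup they generate; each cyclic subgroup of order d accounts for φ(d) elements.
Cyclic subgroups by order — order 1: 1; order 2: 3; order 5: 1; order 10: 3.
Total: 8.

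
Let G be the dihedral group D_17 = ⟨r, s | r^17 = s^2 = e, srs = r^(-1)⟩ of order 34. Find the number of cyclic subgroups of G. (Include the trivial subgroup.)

Group the elements of G by the cyclic subgroup they generate; each cyclic subgroup of order d accounts for φ(d) elements.
Cyclic subgroups by order — order 1: 1; order 2: 17; order 17: 1.
Total: 19.

19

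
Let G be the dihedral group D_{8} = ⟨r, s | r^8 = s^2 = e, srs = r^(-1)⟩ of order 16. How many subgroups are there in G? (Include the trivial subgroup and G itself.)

19

|G| = 16, so by Lagrange every subgroup order divides 16. Divisors: 1, 2, 4, 8, 16.
Subgroups by order — order 1: 1; order 2: 9; order 4: 5; order 8: 3; order 16: 1.
Total: 1 + 9 + 5 + 3 + 1 = 19.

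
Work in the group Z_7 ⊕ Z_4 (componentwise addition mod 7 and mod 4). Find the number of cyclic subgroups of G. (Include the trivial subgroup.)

6

Group the elements of G by the cyclic subgroup they generate; each cyclic subgroup of order d accounts for φ(d) elements.
Cyclic subgroups by order — order 1: 1; order 2: 1; order 4: 1; order 7: 1; order 14: 1; order 28: 1.
Total: 6.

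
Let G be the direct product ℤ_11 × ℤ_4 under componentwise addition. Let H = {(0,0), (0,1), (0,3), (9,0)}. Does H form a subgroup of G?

(9,0) ∈ H but its inverse (2,0) ∉ H, so H is not a subgroup.

No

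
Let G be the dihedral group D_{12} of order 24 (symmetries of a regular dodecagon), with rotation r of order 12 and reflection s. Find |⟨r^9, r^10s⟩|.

|⟨r^9⟩| = 4 and |⟨r^10s⟩| = 2, so |H| is a multiple of lcm(4, 2) = 4 and divides |G| = 24.
Closing under the operation: H = {e, r^3, r^6, r^9, rs, r^4s, r^7s, r^10s}, so |H| = 8.

8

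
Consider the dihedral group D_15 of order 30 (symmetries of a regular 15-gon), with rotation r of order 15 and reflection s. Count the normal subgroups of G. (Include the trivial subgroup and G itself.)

G has 28 subgroups. Checking conjugation-invariance by order — order 1: 1/1 normal; order 2: 0/15 normal; order 3: 1/1 normal; order 5: 1/1 normal; order 6: 0/5 normal; order 10: 0/3 normal; order 15: 1/1 normal; order 30: 1/1 normal.
Total normal subgroups: 5.

5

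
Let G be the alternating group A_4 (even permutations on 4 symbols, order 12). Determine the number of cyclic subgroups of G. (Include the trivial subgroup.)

Each element a generates a cyclic subgroup ⟨a⟩; distinct elements may generate the same one (a cyclic group of order d has φ(d) generators).
Cyclic subgroups by order — order 1: 1; order 2: 3; order 3: 4.
Total: 8.

8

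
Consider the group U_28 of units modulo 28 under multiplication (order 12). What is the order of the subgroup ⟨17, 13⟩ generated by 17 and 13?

6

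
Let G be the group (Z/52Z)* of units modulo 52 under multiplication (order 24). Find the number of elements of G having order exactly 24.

No element of G has order 24 (even though 24 | 24).

0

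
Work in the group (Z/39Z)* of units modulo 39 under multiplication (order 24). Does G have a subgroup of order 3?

3 | 24. A subgroup of order 3 is {1, 16, 22}.

Yes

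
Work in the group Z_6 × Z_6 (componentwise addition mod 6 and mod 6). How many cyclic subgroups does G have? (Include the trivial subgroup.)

20

Each element a generates a cyclic subgroup ⟨a⟩; distinct elements may generate the same one (a cyclic group of order d has φ(d) generators).
Cyclic subgroups by order — order 1: 1; order 2: 3; order 3: 4; order 6: 12.
Total: 20.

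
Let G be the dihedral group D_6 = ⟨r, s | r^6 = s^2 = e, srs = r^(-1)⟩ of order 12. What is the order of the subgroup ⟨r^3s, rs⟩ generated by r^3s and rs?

6

|⟨r^3s⟩| = 2 and |⟨rs⟩| = 2, so |H| is a multiple of lcm(2, 2) = 2 and divides |G| = 12.
Closing under the operation: H = {e, r^2, r^4, rs, r^3s, r^5s}, so |H| = 6.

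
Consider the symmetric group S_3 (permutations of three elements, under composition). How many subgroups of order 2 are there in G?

|G| = 6 and 2 | 6, so subgroups of order 2 are possible by Lagrange.
The subgroups of order 2 are: {e, (1 2)}; {e, (1 3)}; {e, (2 3)}.
So G has 3 subgroups of order 2.

3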